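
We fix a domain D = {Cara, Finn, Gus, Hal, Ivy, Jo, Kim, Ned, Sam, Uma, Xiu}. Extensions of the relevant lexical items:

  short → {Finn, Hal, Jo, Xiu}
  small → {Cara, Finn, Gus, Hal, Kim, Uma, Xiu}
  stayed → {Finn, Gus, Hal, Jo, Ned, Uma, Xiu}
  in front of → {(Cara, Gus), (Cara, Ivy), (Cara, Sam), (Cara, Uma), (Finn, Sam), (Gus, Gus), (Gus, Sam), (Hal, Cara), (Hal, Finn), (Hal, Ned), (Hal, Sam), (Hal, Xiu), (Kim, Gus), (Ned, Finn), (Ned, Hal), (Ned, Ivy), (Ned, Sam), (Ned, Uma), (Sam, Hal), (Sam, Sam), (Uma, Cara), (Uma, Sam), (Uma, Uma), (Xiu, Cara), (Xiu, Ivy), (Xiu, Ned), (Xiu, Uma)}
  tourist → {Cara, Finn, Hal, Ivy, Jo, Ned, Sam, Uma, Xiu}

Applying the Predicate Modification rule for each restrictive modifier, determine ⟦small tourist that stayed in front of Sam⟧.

{Finn, Hal, Uma}

⟦that stayed⟧ = ⟦stayed⟧ = {Finn, Gus, Hal, Jo, Ned, Uma, Xiu}
⟦in front of Sam⟧ = {x : ⟨x, Sam⟩ ∈ ⟦in front of⟧} = {Cara, Finn, Gus, Hal, Ned, Sam, Uma}
⟦tourist⟧ = {Cara, Finn, Hal, Ivy, Jo, Ned, Sam, Uma, Xiu}
… ∩ ⟦that stayed⟧ = {Cara, Finn, Hal, Ivy, Jo, Ned, Sam, Uma, Xiu} ∩ {Finn, Gus, Hal, Jo, Ned, Uma, Xiu} = {Finn, Hal, Jo, Ned, Uma, Xiu}
… ∩ ⟦in front of Sam⟧ = {Finn, Hal, Jo, Ned, Uma, Xiu} ∩ {Cara, Finn, Gus, Hal, Ned, Sam, Uma} = {Finn, Hal, Ned, Uma}
… ∩ ⟦small⟧ = {Finn, Hal, Ned, Uma} ∩ {Cara, Finn, Gus, Hal, Kim, Uma, Xiu} = {Finn, Hal, Uma}
So ⟦small tourist that stayed in front of Sam⟧ = {Finn, Hal, Uma}.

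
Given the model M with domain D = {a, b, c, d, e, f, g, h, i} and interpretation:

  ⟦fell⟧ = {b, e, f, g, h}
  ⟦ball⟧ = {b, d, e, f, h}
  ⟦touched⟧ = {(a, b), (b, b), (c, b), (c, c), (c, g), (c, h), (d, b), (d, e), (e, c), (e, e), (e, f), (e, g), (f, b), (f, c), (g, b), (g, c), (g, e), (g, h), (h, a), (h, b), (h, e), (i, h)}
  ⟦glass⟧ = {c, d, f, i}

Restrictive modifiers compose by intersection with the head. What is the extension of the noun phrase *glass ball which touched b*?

⟦which touched b⟧ = {x : ⟨x, b⟩ ∈ ⟦touched⟧} = {a, b, c, d, f, g, h}
⟦ball⟧ = {b, d, e, f, h}
… ∩ ⟦which touched b⟧ = {b, d, e, f, h} ∩ {a, b, c, d, f, g, h} = {b, d, f, h}
… ∩ ⟦glass⟧ = {b, d, f, h} ∩ {c, d, f, i} = {d, f}
So ⟦glass ball which touched b⟧ = {d, f}.

{d, f}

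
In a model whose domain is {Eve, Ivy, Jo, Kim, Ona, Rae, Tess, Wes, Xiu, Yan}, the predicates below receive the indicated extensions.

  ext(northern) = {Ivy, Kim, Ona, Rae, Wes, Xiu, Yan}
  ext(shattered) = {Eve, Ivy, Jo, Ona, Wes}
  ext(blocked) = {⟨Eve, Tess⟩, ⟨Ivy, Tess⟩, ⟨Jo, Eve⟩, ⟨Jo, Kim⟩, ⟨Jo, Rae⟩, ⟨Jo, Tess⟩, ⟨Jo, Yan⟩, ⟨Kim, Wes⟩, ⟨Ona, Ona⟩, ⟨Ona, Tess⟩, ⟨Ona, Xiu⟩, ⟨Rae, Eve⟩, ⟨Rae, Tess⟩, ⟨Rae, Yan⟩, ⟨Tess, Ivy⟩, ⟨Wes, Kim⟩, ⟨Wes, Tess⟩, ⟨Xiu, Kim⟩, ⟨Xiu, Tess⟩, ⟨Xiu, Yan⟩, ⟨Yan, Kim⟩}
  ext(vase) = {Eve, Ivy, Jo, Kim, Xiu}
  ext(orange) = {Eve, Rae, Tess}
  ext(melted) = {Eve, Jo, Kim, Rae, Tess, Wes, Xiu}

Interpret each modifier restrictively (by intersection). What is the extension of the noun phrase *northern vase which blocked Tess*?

⟦which blocked Tess⟧ = {x : ⟨x, Tess⟩ ∈ ⟦blocked⟧} = {Eve, Ivy, Jo, Ona, Rae, Wes, Xiu}
⟦vase⟧ = {Eve, Ivy, Jo, Kim, Xiu}
… ∩ ⟦which blocked Tess⟧ = {Eve, Ivy, Jo, Kim, Xiu} ∩ {Eve, Ivy, Jo, Ona, Rae, Wes, Xiu} = {Eve, Ivy, Jo, Xiu}
… ∩ ⟦northern⟧ = {Eve, Ivy, Jo, Xiu} ∩ {Ivy, Kim, Ona, Rae, Wes, Xiu, Yan} = {Ivy, Xiu}
So ⟦northern vase which blocked Tess⟧ = {Ivy, Xiu}.

{Ivy, Xiu}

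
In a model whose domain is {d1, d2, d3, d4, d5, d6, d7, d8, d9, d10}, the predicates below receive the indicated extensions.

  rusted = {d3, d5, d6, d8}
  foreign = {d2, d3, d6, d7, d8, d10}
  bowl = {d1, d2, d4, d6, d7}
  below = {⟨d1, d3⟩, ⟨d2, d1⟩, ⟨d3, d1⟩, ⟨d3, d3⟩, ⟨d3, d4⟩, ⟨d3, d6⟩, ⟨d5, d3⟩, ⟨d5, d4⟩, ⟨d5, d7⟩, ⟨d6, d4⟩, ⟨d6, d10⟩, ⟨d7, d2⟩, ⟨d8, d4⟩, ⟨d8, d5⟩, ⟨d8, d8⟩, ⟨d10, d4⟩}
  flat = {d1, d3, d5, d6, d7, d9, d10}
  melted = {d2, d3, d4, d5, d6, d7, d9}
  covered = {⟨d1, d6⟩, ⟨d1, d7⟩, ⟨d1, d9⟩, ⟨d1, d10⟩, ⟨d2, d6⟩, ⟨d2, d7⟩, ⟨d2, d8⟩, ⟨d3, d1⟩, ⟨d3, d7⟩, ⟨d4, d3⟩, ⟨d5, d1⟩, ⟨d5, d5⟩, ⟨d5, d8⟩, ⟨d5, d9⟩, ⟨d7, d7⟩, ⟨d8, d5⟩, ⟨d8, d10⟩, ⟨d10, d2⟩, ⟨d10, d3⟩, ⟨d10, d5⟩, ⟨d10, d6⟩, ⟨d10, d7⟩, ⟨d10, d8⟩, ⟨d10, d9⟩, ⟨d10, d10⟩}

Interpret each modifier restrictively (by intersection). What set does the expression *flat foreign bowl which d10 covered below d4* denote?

⟦which d10 covered⟧ = {x : ⟨d10, x⟩ ∈ ⟦covered⟧} = {d2, d3, d5, d6, d7, d8, d9, d10}
⟦below d4⟧ = {x : ⟨x, d4⟩ ∈ ⟦below⟧} = {d3, d5, d6, d8, d10}
⟦bowl⟧ = {d1, d2, d4, d6, d7}
… ∩ ⟦which d10 covered⟧ = {d1, d2, d4, d6, d7} ∩ {d2, d3, d5, d6, d7, d8, d9, d10} = {d2, d6, d7}
… ∩ ⟦below d4⟧ = {d2, d6, d7} ∩ {d3, d5, d6, d8, d10} = {d6}
… ∩ ⟦flat⟧ = {d6} ∩ {d1, d3, d5, d6, d7, d9, d10} = {d6}
… ∩ ⟦foreign⟧ = {d6} ∩ {d2, d3, d6, d7, d8, d10} = {d6}
So ⟦flat foreign bowl which d10 covered below d4⟧ = {d6}.

{d6}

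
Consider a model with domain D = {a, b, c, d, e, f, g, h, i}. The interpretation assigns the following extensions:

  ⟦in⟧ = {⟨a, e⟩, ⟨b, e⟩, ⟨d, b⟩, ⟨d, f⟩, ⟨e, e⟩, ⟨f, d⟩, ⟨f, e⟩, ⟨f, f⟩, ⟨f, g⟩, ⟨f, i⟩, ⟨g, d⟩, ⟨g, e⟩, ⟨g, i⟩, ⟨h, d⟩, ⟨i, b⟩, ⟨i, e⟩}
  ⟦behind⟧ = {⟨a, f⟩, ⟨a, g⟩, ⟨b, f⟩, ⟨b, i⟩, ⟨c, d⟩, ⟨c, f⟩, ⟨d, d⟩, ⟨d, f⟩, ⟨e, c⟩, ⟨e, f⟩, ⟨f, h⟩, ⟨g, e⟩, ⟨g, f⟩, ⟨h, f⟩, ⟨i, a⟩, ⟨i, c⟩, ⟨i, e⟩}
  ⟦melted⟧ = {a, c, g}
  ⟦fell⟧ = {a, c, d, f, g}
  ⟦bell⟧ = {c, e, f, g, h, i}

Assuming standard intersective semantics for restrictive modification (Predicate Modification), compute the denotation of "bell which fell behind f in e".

{g}

⟦which fell⟧ = ⟦fell⟧ = {a, c, d, f, g}
⟦behind f⟧ = {x : ⟨x, f⟩ ∈ ⟦behind⟧} = {a, b, c, d, e, g, h}
⟦in e⟧ = {x : ⟨x, e⟩ ∈ ⟦in⟧} = {a, b, e, f, g, i}
⟦bell⟧ = {c, e, f, g, h, i}
… ∩ ⟦which fell⟧ = {c, e, f, g, h, i} ∩ {a, c, d, f, g} = {c, f, g}
… ∩ ⟦behind f⟧ = {c, f, g} ∩ {a, b, c, d, e, g, h} = {c, g}
… ∩ ⟦in e⟧ = {c, g} ∩ {a, b, e, f, g, i} = {g}
So ⟦bell which fell behind f in e⟧ = {g}.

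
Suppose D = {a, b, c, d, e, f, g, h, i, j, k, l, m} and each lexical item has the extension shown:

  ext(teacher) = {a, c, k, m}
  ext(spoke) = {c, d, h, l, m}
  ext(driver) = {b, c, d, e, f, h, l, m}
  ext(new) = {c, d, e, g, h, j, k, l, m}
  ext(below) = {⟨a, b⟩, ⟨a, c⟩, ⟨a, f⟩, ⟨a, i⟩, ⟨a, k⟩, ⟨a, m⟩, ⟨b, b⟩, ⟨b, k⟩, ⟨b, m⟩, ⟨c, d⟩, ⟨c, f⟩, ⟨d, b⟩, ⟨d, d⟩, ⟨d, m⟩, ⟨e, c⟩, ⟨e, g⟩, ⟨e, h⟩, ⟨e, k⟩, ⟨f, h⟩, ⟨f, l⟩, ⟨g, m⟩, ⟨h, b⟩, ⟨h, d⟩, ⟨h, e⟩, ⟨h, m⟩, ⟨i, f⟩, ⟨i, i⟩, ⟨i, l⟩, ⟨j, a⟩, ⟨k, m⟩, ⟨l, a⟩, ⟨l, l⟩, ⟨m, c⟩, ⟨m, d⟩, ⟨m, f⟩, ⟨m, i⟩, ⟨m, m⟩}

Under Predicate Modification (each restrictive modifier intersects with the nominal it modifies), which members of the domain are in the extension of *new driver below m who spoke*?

{d, h, m}

⟦below m⟧ = {x : ⟨x, m⟩ ∈ ⟦below⟧} = {a, b, d, g, h, k, m}
⟦who spoke⟧ = ⟦spoke⟧ = {c, d, h, l, m}
⟦driver⟧ = {b, c, d, e, f, h, l, m}
… ∩ ⟦below m⟧ = {b, c, d, e, f, h, l, m} ∩ {a, b, d, g, h, k, m} = {b, d, h, m}
… ∩ ⟦who spoke⟧ = {b, d, h, m} ∩ {c, d, h, l, m} = {d, h, m}
… ∩ ⟦new⟧ = {d, h, m} ∩ {c, d, e, g, h, j, k, l, m} = {d, h, m}
So ⟦new driver below m who spoke⟧ = {d, h, m}.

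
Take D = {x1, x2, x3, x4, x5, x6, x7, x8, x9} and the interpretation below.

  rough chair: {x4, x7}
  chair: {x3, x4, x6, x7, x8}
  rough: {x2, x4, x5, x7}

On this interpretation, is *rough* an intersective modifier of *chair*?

yes

⟦rough⟧ ∩ ⟦chair⟧ = {x2, x4, x5, x7} ∩ {x3, x4, x6, x7, x8} = {x4, x7}
Observed ⟦rough chair⟧ = {x4, x7}.
These coincide, so the modifier is intersective here.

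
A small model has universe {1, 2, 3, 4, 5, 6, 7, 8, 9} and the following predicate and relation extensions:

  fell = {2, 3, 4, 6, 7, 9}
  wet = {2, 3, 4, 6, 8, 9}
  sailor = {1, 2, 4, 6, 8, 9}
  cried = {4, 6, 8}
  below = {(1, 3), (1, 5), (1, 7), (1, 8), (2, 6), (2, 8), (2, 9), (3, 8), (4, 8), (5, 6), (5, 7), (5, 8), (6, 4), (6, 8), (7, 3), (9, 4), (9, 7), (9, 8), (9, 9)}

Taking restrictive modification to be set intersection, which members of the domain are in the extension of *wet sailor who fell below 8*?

{2, 4, 6, 9}

⟦who fell⟧ = ⟦fell⟧ = {2, 3, 4, 6, 7, 9}
⟦below 8⟧ = {x : ⟨x, 8⟩ ∈ ⟦below⟧} = {1, 2, 3, 4, 5, 6, 9}
⟦sailor⟧ = {1, 2, 4, 6, 8, 9}
… ∩ ⟦who fell⟧ = {1, 2, 4, 6, 8, 9} ∩ {2, 3, 4, 6, 7, 9} = {2, 4, 6, 9}
… ∩ ⟦below 8⟧ = {2, 4, 6, 9} ∩ {1, 2, 3, 4, 5, 6, 9} = {2, 4, 6, 9}
… ∩ ⟦wet⟧ = {2, 4, 6, 9} ∩ {2, 3, 4, 6, 8, 9} = {2, 4, 6, 9}
So ⟦wet sailor who fell below 8⟧ = {2, 4, 6, 9}.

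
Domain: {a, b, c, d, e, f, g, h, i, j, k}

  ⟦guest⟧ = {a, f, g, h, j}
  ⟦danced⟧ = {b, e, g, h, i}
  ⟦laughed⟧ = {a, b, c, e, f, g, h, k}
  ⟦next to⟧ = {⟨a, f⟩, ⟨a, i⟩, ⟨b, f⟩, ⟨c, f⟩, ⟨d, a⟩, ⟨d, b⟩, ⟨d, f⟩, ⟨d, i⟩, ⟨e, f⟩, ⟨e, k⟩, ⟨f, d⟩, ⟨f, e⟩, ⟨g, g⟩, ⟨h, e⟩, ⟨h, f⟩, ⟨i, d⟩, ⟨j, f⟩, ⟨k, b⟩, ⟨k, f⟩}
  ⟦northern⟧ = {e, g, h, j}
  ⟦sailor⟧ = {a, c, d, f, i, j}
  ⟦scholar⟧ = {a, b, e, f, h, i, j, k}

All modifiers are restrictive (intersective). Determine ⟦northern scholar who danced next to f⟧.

⟦who danced⟧ = ⟦danced⟧ = {b, e, g, h, i}
⟦next to f⟧ = {x : ⟨x, f⟩ ∈ ⟦next to⟧} = {a, b, c, d, e, h, j, k}
⟦scholar⟧ = {a, b, e, f, h, i, j, k}
… ∩ ⟦who danced⟧ = {a, b, e, f, h, i, j, k} ∩ {b, e, g, h, i} = {b, e, h, i}
… ∩ ⟦next to f⟧ = {b, e, h, i} ∩ {a, b, c, d, e, h, j, k} = {b, e, h}
… ∩ ⟦northern⟧ = {b, e, h} ∩ {e, g, h, j} = {e, h}
So ⟦northern scholar who danced next to f⟧ = {e, h}.

{e, h}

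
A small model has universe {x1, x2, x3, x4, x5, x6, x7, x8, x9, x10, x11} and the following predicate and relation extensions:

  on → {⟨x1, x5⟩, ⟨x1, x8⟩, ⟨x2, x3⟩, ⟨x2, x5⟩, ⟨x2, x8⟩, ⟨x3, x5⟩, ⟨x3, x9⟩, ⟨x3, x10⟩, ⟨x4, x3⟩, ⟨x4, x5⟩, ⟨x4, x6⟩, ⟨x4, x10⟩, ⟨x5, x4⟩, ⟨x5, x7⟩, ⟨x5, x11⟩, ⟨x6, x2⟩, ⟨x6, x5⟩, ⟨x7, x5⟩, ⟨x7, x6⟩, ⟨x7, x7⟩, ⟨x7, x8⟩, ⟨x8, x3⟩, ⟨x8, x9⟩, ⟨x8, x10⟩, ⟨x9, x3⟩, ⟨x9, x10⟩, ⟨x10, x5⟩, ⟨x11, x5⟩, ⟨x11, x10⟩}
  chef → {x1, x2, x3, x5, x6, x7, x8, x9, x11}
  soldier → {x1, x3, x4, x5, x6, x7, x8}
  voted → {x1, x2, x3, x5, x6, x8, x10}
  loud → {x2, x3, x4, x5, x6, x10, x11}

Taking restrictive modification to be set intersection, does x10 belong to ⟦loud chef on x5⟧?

⟦on x5⟧ = {x : ⟨x, x5⟩ ∈ ⟦on⟧} = {x1, x2, x3, x4, x6, x7, x10, x11}
⟦chef⟧ = {x1, x2, x3, x5, x6, x7, x8, x9, x11}
… ∩ ⟦on x5⟧ = {x1, x2, x3, x5, x6, x7, x8, x9, x11} ∩ {x1, x2, x3, x4, x6, x7, x10, x11} = {x1, x2, x3, x6, x7, x11}
… ∩ ⟦loud⟧ = {x1, x2, x3, x6, x7, x11} ∩ {x2, x3, x4, x5, x6, x10, x11} = {x2, x3, x6, x11}
⟦loud chef on x5⟧ = {x2, x3, x6, x11}; x10 ∉ this set.

no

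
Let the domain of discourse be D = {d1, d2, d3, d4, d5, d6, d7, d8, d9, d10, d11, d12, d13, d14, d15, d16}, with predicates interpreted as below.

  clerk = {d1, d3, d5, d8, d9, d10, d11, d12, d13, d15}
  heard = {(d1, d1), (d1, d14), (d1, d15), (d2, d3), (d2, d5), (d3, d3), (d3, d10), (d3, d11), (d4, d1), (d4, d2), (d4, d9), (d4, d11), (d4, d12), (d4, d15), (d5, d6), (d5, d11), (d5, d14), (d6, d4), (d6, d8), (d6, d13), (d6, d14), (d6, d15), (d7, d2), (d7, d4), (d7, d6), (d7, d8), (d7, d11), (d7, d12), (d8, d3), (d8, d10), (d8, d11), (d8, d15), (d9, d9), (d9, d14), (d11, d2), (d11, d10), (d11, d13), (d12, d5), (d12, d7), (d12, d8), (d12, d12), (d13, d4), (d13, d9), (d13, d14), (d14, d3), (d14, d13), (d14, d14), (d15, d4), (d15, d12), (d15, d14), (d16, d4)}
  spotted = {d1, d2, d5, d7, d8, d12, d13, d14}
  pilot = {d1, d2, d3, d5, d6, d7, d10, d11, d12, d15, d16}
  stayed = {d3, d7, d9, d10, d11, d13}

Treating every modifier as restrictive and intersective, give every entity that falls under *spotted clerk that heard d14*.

⟦that heard d14⟧ = {x : ⟨x, d14⟩ ∈ ⟦heard⟧} = {d1, d5, d6, d9, d13, d14, d15}
⟦clerk⟧ = {d1, d3, d5, d8, d9, d10, d11, d12, d13, d15}
… ∩ ⟦that heard d14⟧ = {d1, d3, d5, d8, d9, d10, d11, d12, d13, d15} ∩ {d1, d5, d6, d9, d13, d14, d15} = {d1, d5, d9, d13, d15}
… ∩ ⟦spotted⟧ = {d1, d5, d9, d13, d15} ∩ {d1, d2, d5, d7, d8, d12, d13, d14} = {d1, d5, d13}
So ⟦spotted clerk that heard d14⟧ = {d1, d5, d13}.

{d1, d5, d13}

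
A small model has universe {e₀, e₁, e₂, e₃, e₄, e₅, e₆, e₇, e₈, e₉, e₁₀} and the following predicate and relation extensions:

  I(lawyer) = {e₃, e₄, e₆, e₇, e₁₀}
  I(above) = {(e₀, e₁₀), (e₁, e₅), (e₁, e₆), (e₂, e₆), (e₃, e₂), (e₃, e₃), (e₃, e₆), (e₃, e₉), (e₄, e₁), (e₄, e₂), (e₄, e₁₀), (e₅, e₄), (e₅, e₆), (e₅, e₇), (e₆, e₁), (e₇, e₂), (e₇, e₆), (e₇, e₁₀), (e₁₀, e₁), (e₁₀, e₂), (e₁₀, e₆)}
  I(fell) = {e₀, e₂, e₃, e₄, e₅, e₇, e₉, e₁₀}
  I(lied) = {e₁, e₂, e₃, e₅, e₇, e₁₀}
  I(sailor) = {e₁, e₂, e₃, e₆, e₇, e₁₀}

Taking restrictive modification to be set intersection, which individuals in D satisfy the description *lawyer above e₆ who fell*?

⟦above e₆⟧ = {x : ⟨x, e₆⟩ ∈ ⟦above⟧} = {e₁, e₂, e₃, e₅, e₇, e₁₀}
⟦who fell⟧ = ⟦fell⟧ = {e₀, e₂, e₃, e₄, e₅, e₇, e₉, e₁₀}
⟦lawyer⟧ = {e₃, e₄, e₆, e₇, e₁₀}
… ∩ ⟦above e₆⟧ = {e₃, e₄, e₆, e₇, e₁₀} ∩ {e₁, e₂, e₃, e₅, e₇, e₁₀} = {e₃, e₇, e₁₀}
… ∩ ⟦who fell⟧ = {e₃, e₇, e₁₀} ∩ {e₀, e₂, e₃, e₄, e₅, e₇, e₉, e₁₀} = {e₃, e₇, e₁₀}
So ⟦lawyer above e₆ who fell⟧ = {e₃, e₇, e₁₀}.

{e₃, e₇, e₁₀}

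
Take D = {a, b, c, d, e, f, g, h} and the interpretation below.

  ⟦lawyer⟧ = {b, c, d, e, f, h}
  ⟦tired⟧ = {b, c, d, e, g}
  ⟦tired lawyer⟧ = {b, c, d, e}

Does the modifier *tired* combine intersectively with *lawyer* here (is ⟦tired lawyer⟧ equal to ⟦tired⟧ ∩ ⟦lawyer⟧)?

yes

⟦tired⟧ ∩ ⟦lawyer⟧ = {b, c, d, e, g} ∩ {b, c, d, e, f, h} = {b, c, d, e}
Observed ⟦tired lawyer⟧ = {b, c, d, e}.
These coincide, so the modifier is intersective here.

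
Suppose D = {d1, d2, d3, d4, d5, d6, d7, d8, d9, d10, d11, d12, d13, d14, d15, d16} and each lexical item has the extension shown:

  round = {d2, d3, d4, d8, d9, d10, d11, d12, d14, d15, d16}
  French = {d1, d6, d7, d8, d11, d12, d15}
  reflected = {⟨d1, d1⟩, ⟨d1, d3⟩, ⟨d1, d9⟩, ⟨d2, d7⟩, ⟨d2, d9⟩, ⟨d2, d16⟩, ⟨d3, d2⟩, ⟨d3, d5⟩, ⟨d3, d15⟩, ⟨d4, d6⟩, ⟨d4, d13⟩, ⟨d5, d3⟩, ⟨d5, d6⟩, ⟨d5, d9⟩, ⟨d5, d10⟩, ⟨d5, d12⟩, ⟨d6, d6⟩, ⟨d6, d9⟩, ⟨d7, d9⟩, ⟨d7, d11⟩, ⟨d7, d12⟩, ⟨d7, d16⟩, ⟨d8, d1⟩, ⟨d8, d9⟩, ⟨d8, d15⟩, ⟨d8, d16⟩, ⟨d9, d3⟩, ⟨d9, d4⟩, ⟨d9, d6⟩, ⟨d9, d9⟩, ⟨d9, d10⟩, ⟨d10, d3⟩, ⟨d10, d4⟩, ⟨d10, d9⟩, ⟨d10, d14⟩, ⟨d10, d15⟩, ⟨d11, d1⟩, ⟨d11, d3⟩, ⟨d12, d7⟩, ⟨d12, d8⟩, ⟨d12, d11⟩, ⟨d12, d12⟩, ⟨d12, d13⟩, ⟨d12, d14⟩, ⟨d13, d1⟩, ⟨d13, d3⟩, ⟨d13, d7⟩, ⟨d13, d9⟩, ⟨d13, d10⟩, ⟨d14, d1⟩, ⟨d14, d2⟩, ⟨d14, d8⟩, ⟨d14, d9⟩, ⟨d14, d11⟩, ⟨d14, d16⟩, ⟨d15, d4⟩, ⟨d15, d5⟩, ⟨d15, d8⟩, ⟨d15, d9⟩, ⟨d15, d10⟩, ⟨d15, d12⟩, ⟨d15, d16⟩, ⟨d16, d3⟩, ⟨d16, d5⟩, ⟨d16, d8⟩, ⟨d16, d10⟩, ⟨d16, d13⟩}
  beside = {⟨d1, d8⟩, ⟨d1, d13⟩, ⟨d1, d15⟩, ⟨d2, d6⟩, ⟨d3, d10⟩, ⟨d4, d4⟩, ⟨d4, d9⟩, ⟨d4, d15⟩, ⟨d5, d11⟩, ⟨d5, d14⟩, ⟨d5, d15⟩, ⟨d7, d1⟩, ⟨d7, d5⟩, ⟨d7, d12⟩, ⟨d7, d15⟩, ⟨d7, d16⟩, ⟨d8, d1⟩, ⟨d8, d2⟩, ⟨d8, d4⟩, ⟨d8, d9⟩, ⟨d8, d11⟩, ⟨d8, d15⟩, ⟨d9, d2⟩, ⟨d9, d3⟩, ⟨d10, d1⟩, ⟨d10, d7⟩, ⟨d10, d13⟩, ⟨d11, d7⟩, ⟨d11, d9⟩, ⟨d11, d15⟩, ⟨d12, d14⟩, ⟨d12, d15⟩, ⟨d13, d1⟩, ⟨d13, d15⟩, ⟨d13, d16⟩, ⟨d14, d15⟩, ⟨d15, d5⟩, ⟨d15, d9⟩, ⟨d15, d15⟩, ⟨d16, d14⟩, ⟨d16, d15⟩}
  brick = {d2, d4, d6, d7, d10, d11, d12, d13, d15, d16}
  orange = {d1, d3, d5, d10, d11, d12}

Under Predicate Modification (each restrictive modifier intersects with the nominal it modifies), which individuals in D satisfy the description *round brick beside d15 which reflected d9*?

{d15}

⟦beside d15⟧ = {x : ⟨x, d15⟩ ∈ ⟦beside⟧} = {d1, d4, d5, d7, d8, d11, d12, d13, d14, d15, d16}
⟦which reflected d9⟧ = {x : ⟨x, d9⟩ ∈ ⟦reflected⟧} = {d1, d2, d5, d6, d7, d8, d9, d10, d13, d14, d15}
⟦brick⟧ = {d2, d4, d6, d7, d10, d11, d12, d13, d15, d16}
… ∩ ⟦beside d15⟧ = {d2, d4, d6, d7, d10, d11, d12, d13, d15, d16} ∩ {d1, d4, d5, d7, d8, d11, d12, d13, d14, d15, d16} = {d4, d7, d11, d12, d13, d15, d16}
… ∩ ⟦which reflected d9⟧ = {d4, d7, d11, d12, d13, d15, d16} ∩ {d1, d2, d5, d6, d7, d8, d9, d10, d13, d14, d15} = {d7, d13, d15}
… ∩ ⟦round⟧ = {d7, d13, d15} ∩ {d2, d3, d4, d8, d9, d10, d11, d12, d14, d15, d16} = {d15}
So ⟦round brick beside d15 which reflected d9⟧ = {d15}.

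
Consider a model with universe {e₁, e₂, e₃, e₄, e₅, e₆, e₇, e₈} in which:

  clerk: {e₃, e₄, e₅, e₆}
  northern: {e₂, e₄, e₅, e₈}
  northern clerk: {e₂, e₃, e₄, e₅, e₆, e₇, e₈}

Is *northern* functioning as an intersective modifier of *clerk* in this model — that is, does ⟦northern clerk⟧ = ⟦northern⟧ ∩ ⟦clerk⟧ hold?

⟦northern⟧ ∩ ⟦clerk⟧ = {e₂, e₄, e₅, e₈} ∩ {e₃, e₄, e₅, e₆} = {e₄, e₅}
Observed ⟦northern clerk⟧ = {e₂, e₃, e₄, e₅, e₆, e₇, e₈}.
These differ, so the modifier is not intersective in this model.

no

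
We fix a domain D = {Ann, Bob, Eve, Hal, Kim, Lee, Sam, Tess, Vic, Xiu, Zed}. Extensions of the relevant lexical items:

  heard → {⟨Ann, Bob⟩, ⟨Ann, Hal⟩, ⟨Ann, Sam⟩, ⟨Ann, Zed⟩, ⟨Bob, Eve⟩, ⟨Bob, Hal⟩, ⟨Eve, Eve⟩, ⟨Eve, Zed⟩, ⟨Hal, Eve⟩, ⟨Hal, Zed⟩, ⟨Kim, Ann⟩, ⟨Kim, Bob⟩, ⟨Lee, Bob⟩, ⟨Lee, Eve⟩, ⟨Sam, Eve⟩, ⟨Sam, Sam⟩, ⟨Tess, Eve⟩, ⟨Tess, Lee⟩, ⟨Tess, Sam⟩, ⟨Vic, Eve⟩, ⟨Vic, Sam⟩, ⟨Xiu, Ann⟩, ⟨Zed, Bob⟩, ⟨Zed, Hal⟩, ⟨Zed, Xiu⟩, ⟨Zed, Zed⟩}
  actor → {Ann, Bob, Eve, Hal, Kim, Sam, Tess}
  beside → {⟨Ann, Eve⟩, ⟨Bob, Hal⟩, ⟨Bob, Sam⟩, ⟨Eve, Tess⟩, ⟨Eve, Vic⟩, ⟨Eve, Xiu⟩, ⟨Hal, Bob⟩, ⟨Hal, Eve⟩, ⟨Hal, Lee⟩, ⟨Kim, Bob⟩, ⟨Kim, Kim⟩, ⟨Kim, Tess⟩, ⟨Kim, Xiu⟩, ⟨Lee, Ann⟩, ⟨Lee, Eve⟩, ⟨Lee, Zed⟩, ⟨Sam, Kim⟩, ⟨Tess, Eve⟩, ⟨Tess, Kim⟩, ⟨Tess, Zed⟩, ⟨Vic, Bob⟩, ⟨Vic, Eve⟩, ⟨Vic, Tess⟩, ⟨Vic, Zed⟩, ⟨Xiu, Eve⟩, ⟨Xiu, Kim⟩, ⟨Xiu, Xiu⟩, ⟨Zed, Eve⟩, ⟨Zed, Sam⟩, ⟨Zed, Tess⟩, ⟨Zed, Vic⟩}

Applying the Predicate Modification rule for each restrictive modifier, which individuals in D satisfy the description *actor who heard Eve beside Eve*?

{Hal, Tess}

⟦who heard Eve⟧ = {x : ⟨x, Eve⟩ ∈ ⟦heard⟧} = {Bob, Eve, Hal, Lee, Sam, Tess, Vic}
⟦beside Eve⟧ = {x : ⟨x, Eve⟩ ∈ ⟦beside⟧} = {Ann, Hal, Lee, Tess, Vic, Xiu, Zed}
⟦actor⟧ = {Ann, Bob, Eve, Hal, Kim, Sam, Tess}
… ∩ ⟦who heard Eve⟧ = {Ann, Bob, Eve, Hal, Kim, Sam, Tess} ∩ {Bob, Eve, Hal, Lee, Sam, Tess, Vic} = {Bob, Eve, Hal, Sam, Tess}
… ∩ ⟦beside Eve⟧ = {Bob, Eve, Hal, Sam, Tess} ∩ {Ann, Hal, Lee, Tess, Vic, Xiu, Zed} = {Hal, Tess}
So ⟦actor who heard Eve beside Eve⟧ = {Hal, Tess}.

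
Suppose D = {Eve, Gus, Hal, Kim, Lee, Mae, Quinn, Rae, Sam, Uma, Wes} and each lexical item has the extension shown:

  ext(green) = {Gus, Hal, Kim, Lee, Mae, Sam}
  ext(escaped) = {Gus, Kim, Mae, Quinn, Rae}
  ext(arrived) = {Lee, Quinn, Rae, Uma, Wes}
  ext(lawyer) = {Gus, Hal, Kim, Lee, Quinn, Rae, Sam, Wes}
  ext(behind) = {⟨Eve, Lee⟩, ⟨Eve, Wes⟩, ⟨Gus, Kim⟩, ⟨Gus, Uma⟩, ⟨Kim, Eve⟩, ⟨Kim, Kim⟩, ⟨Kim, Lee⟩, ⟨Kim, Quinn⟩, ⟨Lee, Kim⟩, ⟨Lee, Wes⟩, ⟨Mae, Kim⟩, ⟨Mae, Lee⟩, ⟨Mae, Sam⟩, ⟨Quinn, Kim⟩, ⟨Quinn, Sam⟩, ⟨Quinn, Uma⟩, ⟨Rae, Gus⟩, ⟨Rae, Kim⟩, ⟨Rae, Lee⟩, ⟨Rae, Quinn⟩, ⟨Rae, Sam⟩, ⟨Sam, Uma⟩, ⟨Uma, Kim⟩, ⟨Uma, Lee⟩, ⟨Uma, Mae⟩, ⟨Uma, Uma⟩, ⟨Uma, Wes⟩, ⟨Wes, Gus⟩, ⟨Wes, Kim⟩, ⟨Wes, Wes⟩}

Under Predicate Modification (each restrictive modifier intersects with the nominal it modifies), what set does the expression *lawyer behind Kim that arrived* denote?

⟦behind Kim⟧ = {x : ⟨x, Kim⟩ ∈ ⟦behind⟧} = {Gus, Kim, Lee, Mae, Quinn, Rae, Uma, Wes}
⟦that arrived⟧ = ⟦arrived⟧ = {Lee, Quinn, Rae, Uma, Wes}
⟦lawyer⟧ = {Gus, Hal, Kim, Lee, Quinn, Rae, Sam, Wes}
… ∩ ⟦behind Kim⟧ = {Gus, Hal, Kim, Lee, Quinn, Rae, Sam, Wes} ∩ {Gus, Kim, Lee, Mae, Quinn, Rae, Uma, Wes} = {Gus, Kim, Lee, Quinn, Rae, Wes}
… ∩ ⟦that arrived⟧ = {Gus, Kim, Lee, Quinn, Rae, Wes} ∩ {Lee, Quinn, Rae, Uma, Wes} = {Lee, Quinn, Rae, Wes}
So ⟦lawyer behind Kim that arrived⟧ = {Lee, Quinn, Rae, Wes}.

{Lee, Quinn, Rae, Wes}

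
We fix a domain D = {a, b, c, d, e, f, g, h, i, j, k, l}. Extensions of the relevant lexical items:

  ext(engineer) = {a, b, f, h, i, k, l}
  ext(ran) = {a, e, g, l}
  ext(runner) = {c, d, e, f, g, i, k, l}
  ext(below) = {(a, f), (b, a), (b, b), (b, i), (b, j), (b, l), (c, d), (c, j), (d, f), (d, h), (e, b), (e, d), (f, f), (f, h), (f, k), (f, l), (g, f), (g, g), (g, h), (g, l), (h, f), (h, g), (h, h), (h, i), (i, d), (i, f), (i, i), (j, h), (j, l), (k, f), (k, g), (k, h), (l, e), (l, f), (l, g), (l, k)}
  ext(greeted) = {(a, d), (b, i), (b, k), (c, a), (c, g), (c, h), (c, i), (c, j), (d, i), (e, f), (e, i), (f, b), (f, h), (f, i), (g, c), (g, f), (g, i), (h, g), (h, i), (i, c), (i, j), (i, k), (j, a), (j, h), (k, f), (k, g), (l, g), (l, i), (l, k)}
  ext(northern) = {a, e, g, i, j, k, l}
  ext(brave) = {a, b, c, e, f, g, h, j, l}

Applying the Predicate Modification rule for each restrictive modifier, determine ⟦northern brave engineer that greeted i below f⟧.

⟦that greeted i⟧ = {x : ⟨x, i⟩ ∈ ⟦greeted⟧} = {b, c, d, e, f, g, h, l}
⟦below f⟧ = {x : ⟨x, f⟩ ∈ ⟦below⟧} = {a, d, f, g, h, i, k, l}
⟦engineer⟧ = {a, b, f, h, i, k, l}
… ∩ ⟦that greeted i⟧ = {a, b, f, h, i, k, l} ∩ {b, c, d, e, f, g, h, l} = {b, f, h, l}
… ∩ ⟦below f⟧ = {b, f, h, l} ∩ {a, d, f, g, h, i, k, l} = {f, h, l}
… ∩ ⟦northern⟧ = {f, h, l} ∩ {a, e, g, i, j, k, l} = {l}
… ∩ ⟦brave⟧ = {l} ∩ {a, b, c, e, f, g, h, j, l} = {l}
So ⟦northern brave engineer that greeted i below f⟧ = {l}.

{l}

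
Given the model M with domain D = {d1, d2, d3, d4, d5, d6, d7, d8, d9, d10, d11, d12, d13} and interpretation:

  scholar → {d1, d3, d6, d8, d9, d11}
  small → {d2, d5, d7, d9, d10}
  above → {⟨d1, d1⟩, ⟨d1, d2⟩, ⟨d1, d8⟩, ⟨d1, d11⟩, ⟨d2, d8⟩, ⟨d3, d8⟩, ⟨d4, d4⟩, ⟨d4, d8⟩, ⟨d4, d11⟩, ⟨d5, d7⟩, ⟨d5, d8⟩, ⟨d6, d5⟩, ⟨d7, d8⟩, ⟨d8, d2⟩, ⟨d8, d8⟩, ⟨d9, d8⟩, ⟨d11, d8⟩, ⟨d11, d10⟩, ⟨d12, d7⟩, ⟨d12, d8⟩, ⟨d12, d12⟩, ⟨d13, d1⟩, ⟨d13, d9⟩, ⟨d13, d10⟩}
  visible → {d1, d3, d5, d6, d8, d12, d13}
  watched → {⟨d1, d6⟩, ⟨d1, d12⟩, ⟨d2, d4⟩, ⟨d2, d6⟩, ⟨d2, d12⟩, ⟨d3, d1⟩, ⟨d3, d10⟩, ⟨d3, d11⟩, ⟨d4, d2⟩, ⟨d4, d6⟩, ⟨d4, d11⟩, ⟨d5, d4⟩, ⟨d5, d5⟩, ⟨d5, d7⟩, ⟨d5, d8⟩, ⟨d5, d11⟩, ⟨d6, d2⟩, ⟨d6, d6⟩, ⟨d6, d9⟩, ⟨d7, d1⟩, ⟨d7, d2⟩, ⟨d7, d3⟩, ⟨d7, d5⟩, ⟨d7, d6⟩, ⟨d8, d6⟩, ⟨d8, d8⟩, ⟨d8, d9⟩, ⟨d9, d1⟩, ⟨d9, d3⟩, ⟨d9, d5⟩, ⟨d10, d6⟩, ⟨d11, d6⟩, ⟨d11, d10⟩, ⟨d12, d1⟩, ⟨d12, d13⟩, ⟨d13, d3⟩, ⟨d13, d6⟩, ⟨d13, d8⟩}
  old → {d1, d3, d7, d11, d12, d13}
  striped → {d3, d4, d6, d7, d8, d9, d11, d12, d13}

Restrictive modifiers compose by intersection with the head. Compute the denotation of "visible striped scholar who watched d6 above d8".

⟦who watched d6⟧ = {x : ⟨x, d6⟩ ∈ ⟦watched⟧} = {d1, d2, d4, d6, d7, d8, d10, d11, d13}
⟦above d8⟧ = {x : ⟨x, d8⟩ ∈ ⟦above⟧} = {d1, d2, d3, d4, d5, d7, d8, d9, d11, d12}
⟦scholar⟧ = {d1, d3, d6, d8, d9, d11}
… ∩ ⟦who watched d6⟧ = {d1, d3, d6, d8, d9, d11} ∩ {d1, d2, d4, d6, d7, d8, d10, d11, d13} = {d1, d6, d8, d11}
… ∩ ⟦above d8⟧ = {d1, d6, d8, d11} ∩ {d1, d2, d3, d4, d5, d7, d8, d9, d11, d12} = {d1, d8, d11}
… ∩ ⟦visible⟧ = {d1, d8, d11} ∩ {d1, d3, d5, d6, d8, d12, d13} = {d1, d8}
… ∩ ⟦striped⟧ = {d1, d8} ∩ {d3, d4, d6, d7, d8, d9, d11, d12, d13} = {d8}
So ⟦visible striped scholar who watched d6 above d8⟧ = {d8}.

{d8}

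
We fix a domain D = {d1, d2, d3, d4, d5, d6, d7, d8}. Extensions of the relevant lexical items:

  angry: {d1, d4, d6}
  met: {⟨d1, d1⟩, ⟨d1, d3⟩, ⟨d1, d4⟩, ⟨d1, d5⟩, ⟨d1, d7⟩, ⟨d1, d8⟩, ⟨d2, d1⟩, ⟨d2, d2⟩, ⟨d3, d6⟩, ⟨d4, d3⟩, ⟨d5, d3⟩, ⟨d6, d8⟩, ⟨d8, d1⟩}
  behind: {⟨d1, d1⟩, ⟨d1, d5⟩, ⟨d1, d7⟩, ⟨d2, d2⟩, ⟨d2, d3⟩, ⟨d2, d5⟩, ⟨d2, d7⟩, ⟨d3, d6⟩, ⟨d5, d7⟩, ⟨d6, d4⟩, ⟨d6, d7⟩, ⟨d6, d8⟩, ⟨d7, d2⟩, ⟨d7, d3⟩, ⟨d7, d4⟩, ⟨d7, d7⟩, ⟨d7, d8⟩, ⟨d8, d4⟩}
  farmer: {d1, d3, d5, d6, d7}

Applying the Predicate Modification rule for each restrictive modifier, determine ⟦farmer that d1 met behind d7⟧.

⟦that d1 met⟧ = {x : ⟨d1, x⟩ ∈ ⟦met⟧} = {d1, d3, d4, d5, d7, d8}
⟦behind d7⟧ = {x : ⟨x, d7⟩ ∈ ⟦behind⟧} = {d1, d2, d5, d6, d7}
⟦farmer⟧ = {d1, d3, d5, d6, d7}
… ∩ ⟦that d1 met⟧ = {d1, d3, d5, d6, d7} ∩ {d1, d3, d4, d5, d7, d8} = {d1, d3, d5, d7}
… ∩ ⟦behind d7⟧ = {d1, d3, d5, d7} ∩ {d1, d2, d5, d6, d7} = {d1, d5, d7}
So ⟦farmer that d1 met behind d7⟧ = {d1, d5, d7}.

{d1, d5, d7}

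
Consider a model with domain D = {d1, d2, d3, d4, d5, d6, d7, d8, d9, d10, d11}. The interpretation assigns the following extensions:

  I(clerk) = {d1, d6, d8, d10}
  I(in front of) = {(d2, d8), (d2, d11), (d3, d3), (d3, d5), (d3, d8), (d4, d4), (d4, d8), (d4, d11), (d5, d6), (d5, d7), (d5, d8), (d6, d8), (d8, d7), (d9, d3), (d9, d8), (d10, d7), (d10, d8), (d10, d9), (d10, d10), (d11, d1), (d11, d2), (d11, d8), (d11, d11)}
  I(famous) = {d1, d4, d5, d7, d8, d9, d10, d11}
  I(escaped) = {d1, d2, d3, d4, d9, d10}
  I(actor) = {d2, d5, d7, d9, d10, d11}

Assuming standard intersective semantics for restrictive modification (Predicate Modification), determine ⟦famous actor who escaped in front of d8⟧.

⟦who escaped⟧ = ⟦escaped⟧ = {d1, d2, d3, d4, d9, d10}
⟦in front of d8⟧ = {x : ⟨x, d8⟩ ∈ ⟦in front of⟧} = {d2, d3, d4, d5, d6, d9, d10, d11}
⟦actor⟧ = {d2, d5, d7, d9, d10, d11}
… ∩ ⟦who escaped⟧ = {d2, d5, d7, d9, d10, d11} ∩ {d1, d2, d3, d4, d9, d10} = {d2, d9, d10}
… ∩ ⟦in front of d8⟧ = {d2, d9, d10} ∩ {d2, d3, d4, d5, d6, d9, d10, d11} = {d2, d9, d10}
… ∩ ⟦famous⟧ = {d2, d9, d10} ∩ {d1, d4, d5, d7, d8, d9, d10, d11} = {d9, d10}
So ⟦famous actor who escaped in front of d8⟧ = {d9, d10}.

{d9, d10}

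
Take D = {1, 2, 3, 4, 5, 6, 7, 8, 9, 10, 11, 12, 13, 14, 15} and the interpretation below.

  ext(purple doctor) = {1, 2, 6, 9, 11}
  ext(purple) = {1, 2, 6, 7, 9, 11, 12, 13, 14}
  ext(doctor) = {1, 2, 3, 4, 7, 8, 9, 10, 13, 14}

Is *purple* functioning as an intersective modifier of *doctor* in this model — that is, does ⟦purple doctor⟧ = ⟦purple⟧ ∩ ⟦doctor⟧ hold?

⟦purple⟧ ∩ ⟦doctor⟧ = {1, 2, 6, 7, 9, 11, 12, 13, 14} ∩ {1, 2, 3, 4, 7, 8, 9, 10, 13, 14} = {1, 2, 7, 9, 13, 14}
Observed ⟦purple doctor⟧ = {1, 2, 6, 9, 11}.
These differ, so the modifier is not intersective in this model.

no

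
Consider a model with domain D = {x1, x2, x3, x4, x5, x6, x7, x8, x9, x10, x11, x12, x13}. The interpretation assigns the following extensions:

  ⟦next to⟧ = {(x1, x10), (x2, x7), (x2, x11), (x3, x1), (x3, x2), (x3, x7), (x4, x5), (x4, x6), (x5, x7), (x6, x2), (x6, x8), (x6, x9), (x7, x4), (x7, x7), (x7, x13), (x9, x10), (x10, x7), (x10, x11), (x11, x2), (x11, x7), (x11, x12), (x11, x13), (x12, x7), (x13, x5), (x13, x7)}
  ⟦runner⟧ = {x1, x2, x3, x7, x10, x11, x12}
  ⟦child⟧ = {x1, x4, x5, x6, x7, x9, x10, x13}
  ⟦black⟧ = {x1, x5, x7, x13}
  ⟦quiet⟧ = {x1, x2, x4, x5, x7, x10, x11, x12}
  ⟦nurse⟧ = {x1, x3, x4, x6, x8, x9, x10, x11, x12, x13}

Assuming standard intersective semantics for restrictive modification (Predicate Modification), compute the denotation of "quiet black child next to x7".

⟦next to x7⟧ = {x : ⟨x, x7⟩ ∈ ⟦next to⟧} = {x2, x3, x5, x7, x10, x11, x12, x13}
⟦child⟧ = {x1, x4, x5, x6, x7, x9, x10, x13}
… ∩ ⟦next to x7⟧ = {x1, x4, x5, x6, x7, x9, x10, x13} ∩ {x2, x3, x5, x7, x10, x11, x12, x13} = {x5, x7, x10, x13}
… ∩ ⟦quiet⟧ = {x5, x7, x10, x13} ∩ {x1, x2, x4, x5, x7, x10, x11, x12} = {x5, x7, x10}
… ∩ ⟦black⟧ = {x5, x7, x10} ∩ {x1, x5, x7, x13} = {x5, x7}
So ⟦quiet black child next to x7⟧ = {x5, x7}.

{x5, x7}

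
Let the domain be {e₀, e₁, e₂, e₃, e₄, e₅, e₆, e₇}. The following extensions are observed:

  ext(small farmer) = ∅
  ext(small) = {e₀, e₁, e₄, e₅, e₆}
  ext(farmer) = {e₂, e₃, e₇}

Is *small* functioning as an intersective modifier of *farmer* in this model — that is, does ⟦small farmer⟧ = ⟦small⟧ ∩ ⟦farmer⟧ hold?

⟦small⟧ ∩ ⟦farmer⟧ = {e₀, e₁, e₄, e₅, e₆} ∩ {e₂, e₃, e₇} = ∅
Observed ⟦small farmer⟧ = ∅.
These coincide, so the modifier is intersective here.

yes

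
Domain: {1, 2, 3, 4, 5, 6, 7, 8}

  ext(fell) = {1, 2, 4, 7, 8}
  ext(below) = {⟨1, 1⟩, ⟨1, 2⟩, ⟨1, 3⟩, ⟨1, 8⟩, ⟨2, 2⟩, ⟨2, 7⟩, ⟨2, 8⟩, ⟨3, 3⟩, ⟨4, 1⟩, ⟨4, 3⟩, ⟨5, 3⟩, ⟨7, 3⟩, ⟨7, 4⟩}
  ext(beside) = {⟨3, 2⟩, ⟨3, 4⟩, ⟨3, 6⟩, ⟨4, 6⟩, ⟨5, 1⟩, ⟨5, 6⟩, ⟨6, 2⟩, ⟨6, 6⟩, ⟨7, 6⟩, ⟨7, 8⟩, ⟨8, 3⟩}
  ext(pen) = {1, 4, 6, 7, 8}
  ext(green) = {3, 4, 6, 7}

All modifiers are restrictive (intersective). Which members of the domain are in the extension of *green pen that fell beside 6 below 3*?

⟦that fell⟧ = ⟦fell⟧ = {1, 2, 4, 7, 8}
⟦beside 6⟧ = {x : ⟨x, 6⟩ ∈ ⟦beside⟧} = {3, 4, 5, 6, 7}
⟦below 3⟧ = {x : ⟨x, 3⟩ ∈ ⟦below⟧} = {1, 3, 4, 5, 7}
⟦pen⟧ = {1, 4, 6, 7, 8}
… ∩ ⟦that fell⟧ = {1, 4, 6, 7, 8} ∩ {1, 2, 4, 7, 8} = {1, 4, 7, 8}
… ∩ ⟦beside 6⟧ = {1, 4, 7, 8} ∩ {3, 4, 5, 6, 7} = {4, 7}
… ∩ ⟦below 3⟧ = {4, 7} ∩ {1, 3, 4, 5, 7} = {4, 7}
… ∩ ⟦green⟧ = {4, 7} ∩ {3, 4, 6, 7} = {4, 7}
So ⟦green pen that fell beside 6 below 3⟧ = {4, 7}.

{4, 7}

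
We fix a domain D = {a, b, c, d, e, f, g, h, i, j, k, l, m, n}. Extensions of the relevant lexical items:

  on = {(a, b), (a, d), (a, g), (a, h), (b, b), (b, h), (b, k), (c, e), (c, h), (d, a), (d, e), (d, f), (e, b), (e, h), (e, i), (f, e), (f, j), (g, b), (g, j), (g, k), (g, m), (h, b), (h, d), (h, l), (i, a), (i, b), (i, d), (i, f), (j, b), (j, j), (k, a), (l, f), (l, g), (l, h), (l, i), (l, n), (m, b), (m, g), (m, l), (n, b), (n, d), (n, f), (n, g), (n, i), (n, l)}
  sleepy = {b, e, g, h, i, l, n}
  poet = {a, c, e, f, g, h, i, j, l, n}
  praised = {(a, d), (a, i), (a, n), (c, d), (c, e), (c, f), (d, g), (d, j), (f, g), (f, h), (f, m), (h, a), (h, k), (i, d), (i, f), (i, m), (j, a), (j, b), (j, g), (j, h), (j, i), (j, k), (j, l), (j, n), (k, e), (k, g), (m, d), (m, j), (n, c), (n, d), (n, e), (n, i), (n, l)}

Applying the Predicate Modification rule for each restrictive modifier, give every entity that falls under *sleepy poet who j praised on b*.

{g, h, i, n}

⟦who j praised⟧ = {x : ⟨j, x⟩ ∈ ⟦praised⟧} = {a, b, g, h, i, k, l, n}
⟦on b⟧ = {x : ⟨x, b⟩ ∈ ⟦on⟧} = {a, b, e, g, h, i, j, m, n}
⟦poet⟧ = {a, c, e, f, g, h, i, j, l, n}
… ∩ ⟦who j praised⟧ = {a, c, e, f, g, h, i, j, l, n} ∩ {a, b, g, h, i, k, l, n} = {a, g, h, i, l, n}
… ∩ ⟦on b⟧ = {a, g, h, i, l, n} ∩ {a, b, e, g, h, i, j, m, n} = {a, g, h, i, n}
… ∩ ⟦sleepy⟧ = {a, g, h, i, n} ∩ {b, e, g, h, i, l, n} = {g, h, i, n}
So ⟦sleepy poet who j praised on b⟧ = {g, h, i, n}.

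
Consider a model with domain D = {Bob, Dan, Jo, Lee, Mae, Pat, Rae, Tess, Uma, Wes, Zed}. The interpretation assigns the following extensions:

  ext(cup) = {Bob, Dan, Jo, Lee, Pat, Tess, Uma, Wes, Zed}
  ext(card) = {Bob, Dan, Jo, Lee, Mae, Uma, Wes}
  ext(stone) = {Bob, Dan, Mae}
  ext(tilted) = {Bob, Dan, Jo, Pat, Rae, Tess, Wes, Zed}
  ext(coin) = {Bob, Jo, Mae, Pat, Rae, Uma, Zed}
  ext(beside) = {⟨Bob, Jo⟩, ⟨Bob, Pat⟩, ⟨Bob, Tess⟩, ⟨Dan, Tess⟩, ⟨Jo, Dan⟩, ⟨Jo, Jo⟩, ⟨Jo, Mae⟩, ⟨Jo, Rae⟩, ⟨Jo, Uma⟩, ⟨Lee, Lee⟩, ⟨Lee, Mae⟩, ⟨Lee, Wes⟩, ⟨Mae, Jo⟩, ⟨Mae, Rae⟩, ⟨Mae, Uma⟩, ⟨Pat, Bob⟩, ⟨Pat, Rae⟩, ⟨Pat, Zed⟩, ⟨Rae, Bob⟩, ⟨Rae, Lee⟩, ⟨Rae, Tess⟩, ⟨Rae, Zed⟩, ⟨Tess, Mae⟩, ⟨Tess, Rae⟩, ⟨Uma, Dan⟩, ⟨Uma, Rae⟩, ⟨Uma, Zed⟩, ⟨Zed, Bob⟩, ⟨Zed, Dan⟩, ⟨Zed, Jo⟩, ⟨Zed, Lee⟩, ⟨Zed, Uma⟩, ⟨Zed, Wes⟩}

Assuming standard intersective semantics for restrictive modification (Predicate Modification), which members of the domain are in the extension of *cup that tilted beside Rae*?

⟦that tilted⟧ = ⟦tilted⟧ = {Bob, Dan, Jo, Pat, Rae, Tess, Wes, Zed}
⟦beside Rae⟧ = {x : ⟨x, Rae⟩ ∈ ⟦beside⟧} = {Jo, Mae, Pat, Tess, Uma}
⟦cup⟧ = {Bob, Dan, Jo, Lee, Pat, Tess, Uma, Wes, Zed}
… ∩ ⟦that tilted⟧ = {Bob, Dan, Jo, Lee, Pat, Tess, Uma, Wes, Zed} ∩ {Bob, Dan, Jo, Pat, Rae, Tess, Wes, Zed} = {Bob, Dan, Jo, Pat, Tess, Wes, Zed}
… ∩ ⟦beside Rae⟧ = {Bob, Dan, Jo, Pat, Tess, Wes, Zed} ∩ {Jo, Mae, Pat, Tess, Uma} = {Jo, Pat, Tess}
So ⟦cup that tilted beside Rae⟧ = {Jo, Pat, Tess}.

{Jo, Pat, Tess}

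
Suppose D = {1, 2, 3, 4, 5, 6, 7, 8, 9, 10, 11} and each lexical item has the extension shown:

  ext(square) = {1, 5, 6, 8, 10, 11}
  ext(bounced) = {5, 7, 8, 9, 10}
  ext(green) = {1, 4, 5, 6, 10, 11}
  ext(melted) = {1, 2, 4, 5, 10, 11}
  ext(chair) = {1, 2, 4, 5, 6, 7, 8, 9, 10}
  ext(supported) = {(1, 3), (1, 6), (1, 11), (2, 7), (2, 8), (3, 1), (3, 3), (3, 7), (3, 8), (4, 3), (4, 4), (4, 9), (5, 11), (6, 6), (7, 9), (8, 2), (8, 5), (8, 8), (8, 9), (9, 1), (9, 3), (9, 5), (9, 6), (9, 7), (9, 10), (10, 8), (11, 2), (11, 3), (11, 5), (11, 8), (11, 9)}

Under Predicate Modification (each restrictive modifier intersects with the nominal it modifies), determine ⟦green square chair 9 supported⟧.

⟦9 supported⟧ = {x : ⟨9, x⟩ ∈ ⟦supported⟧} = {1, 3, 5, 6, 7, 10}
⟦chair⟧ = {1, 2, 4, 5, 6, 7, 8, 9, 10}
… ∩ ⟦9 supported⟧ = {1, 2, 4, 5, 6, 7, 8, 9, 10} ∩ {1, 3, 5, 6, 7, 10} = {1, 5, 6, 7, 10}
… ∩ ⟦green⟧ = {1, 5, 6, 7, 10} ∩ {1, 4, 5, 6, 10, 11} = {1, 5, 6, 10}
… ∩ ⟦square⟧ = {1, 5, 6, 10} ∩ {1, 5, 6, 8, 10, 11} = {1, 5, 6, 10}
So ⟦green square chair 9 supported⟧ = {1, 5, 6, 10}.

{1, 5, 6, 10}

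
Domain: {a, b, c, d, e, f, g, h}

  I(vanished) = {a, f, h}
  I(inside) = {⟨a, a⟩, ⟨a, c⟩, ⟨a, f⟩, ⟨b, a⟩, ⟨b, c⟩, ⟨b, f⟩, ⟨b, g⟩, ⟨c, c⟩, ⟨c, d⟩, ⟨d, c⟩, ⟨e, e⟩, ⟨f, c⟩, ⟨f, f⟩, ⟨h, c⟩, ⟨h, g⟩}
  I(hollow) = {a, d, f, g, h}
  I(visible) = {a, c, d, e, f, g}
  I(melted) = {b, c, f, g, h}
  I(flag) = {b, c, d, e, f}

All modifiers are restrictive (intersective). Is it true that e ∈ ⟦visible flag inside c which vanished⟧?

⟦inside c⟧ = {x : ⟨x, c⟩ ∈ ⟦inside⟧} = {a, b, c, d, f, h}
⟦which vanished⟧ = ⟦vanished⟧ = {a, f, h}
⟦flag⟧ = {b, c, d, e, f}
… ∩ ⟦inside c⟧ = {b, c, d, e, f} ∩ {a, b, c, d, f, h} = {b, c, d, f}
… ∩ ⟦which vanished⟧ = {b, c, d, f} ∩ {a, f, h} = {f}
… ∩ ⟦visible⟧ = {f} ∩ {a, c, d, e, f, g} = {f}
⟦visible flag inside c which vanished⟧ = {f}; e ∉ this set.

no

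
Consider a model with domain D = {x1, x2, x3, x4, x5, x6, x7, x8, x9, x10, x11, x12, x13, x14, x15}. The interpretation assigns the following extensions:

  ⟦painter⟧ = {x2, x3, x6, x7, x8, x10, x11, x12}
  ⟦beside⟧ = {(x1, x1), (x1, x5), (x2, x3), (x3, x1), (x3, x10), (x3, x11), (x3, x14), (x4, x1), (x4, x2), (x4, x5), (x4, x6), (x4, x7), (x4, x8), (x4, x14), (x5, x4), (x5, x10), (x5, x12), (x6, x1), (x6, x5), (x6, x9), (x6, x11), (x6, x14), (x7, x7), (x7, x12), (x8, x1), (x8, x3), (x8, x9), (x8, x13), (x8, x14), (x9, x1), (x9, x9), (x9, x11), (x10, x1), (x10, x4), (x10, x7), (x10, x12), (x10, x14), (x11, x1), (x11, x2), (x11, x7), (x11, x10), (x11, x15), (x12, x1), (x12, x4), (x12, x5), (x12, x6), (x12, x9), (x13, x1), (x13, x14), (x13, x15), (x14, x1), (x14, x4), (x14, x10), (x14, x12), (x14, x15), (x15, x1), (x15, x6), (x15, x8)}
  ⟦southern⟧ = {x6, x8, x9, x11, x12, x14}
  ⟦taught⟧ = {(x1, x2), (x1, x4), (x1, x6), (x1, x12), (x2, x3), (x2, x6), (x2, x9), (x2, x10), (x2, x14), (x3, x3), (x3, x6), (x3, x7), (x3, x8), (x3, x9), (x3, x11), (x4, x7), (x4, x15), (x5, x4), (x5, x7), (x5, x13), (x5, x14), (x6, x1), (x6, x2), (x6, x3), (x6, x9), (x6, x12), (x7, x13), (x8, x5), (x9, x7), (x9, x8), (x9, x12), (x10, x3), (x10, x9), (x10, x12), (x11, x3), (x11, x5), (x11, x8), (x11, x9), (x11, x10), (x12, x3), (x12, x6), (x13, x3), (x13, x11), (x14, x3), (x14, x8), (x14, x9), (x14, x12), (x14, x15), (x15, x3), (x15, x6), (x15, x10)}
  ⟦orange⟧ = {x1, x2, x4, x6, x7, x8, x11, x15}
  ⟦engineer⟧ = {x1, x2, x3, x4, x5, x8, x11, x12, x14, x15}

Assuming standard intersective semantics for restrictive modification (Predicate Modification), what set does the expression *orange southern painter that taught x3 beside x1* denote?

⟦that taught x3⟧ = {x : ⟨x, x3⟩ ∈ ⟦taught⟧} = {x2, x3, x6, x10, x11, x12, x13, x14, x15}
⟦beside x1⟧ = {x : ⟨x, x1⟩ ∈ ⟦beside⟧} = {x1, x3, x4, x6, x8, x9, x10, x11, x12, x13, x14, x15}
⟦painter⟧ = {x2, x3, x6, x7, x8, x10, x11, x12}
… ∩ ⟦that taught x3⟧ = {x2, x3, x6, x7, x8, x10, x11, x12} ∩ {x2, x3, x6, x10, x11, x12, x13, x14, x15} = {x2, x3, x6, x10, x11, x12}
… ∩ ⟦beside x1⟧ = {x2, x3, x6, x10, x11, x12} ∩ {x1, x3, x4, x6, x8, x9, x10, x11, x12, x13, x14, x15} = {x3, x6, x10, x11, x12}
… ∩ ⟦orange⟧ = {x3, x6, x10, x11, x12} ∩ {x1, x2, x4, x6, x7, x8, x11, x15} = {x6, x11}
… ∩ ⟦southern⟧ = {x6, x11} ∩ {x6, x8, x9, x11, x12, x14} = {x6, x11}
So ⟦orange southern painter that taught x3 beside x1⟧ = {x6, x11}.

{x6, x11}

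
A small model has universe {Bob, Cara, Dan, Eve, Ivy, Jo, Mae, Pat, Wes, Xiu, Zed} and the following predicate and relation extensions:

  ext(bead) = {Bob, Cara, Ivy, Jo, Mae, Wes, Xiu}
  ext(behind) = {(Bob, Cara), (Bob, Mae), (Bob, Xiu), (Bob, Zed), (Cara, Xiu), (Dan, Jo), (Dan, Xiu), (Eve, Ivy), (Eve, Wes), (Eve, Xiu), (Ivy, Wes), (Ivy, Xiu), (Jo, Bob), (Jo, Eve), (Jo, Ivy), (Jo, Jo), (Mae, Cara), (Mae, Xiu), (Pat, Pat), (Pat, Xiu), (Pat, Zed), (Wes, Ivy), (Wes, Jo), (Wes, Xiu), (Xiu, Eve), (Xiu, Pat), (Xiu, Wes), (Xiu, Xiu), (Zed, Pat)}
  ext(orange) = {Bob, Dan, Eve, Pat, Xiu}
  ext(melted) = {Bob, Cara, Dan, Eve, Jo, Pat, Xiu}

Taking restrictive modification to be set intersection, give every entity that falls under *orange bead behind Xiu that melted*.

⟦behind Xiu⟧ = {x : ⟨x, Xiu⟩ ∈ ⟦behind⟧} = {Bob, Cara, Dan, Eve, Ivy, Mae, Pat, Wes, Xiu}
⟦that melted⟧ = ⟦melted⟧ = {Bob, Cara, Dan, Eve, Jo, Pat, Xiu}
⟦bead⟧ = {Bob, Cara, Ivy, Jo, Mae, Wes, Xiu}
… ∩ ⟦behind Xiu⟧ = {Bob, Cara, Ivy, Jo, Mae, Wes, Xiu} ∩ {Bob, Cara, Dan, Eve, Ivy, Mae, Pat, Wes, Xiu} = {Bob, Cara, Ivy, Mae, Wes, Xiu}
… ∩ ⟦that melted⟧ = {Bob, Cara, Ivy, Mae, Wes, Xiu} ∩ {Bob, Cara, Dan, Eve, Jo, Pat, Xiu} = {Bob, Cara, Xiu}
… ∩ ⟦orange⟧ = {Bob, Cara, Xiu} ∩ {Bob, Dan, Eve, Pat, Xiu} = {Bob, Xiu}
So ⟦orange bead behind Xiu that melted⟧ = {Bob, Xiu}.

{Bob, Xiu}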